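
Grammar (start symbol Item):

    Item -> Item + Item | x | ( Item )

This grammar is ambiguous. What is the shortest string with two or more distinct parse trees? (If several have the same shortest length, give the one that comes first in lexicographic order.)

length 1: no string has ≥2 trees
length 3: no string has ≥2 trees
length 5: x + x + x has 2 parse trees

Two derivations of x + x + x:
  Item ⇒ Item + Item ⇒ Item + Item + Item ⇒ x + Item + Item ⇒ x + x + Item ⇒ x + x + x
  Item ⇒ Item + Item ⇒ x + Item ⇒ x + Item + Item ⇒ x + x + Item ⇒ x + x + x

x + x + x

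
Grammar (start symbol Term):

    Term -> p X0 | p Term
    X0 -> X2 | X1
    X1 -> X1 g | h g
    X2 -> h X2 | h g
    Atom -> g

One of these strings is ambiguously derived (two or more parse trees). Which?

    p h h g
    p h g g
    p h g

p h h g: 1 tree
p h g g: 1 tree
p h g: 2 trees

p h g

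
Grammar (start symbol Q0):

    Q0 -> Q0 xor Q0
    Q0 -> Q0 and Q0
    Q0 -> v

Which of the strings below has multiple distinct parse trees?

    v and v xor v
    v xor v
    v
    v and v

v and v xor v

v and v xor v: 2 trees
v xor v: 1 tree
v: 1 tree
v and v: 1 tree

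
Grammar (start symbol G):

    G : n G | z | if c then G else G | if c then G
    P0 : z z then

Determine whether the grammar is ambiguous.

Ambiguous

Witness: if c then if c then z else z

Derivation 1: G ⇒ if c then G else G ⇒ if c then if c then G else G ⇒ if c then if c then z else G ⇒ if c then if c then z else z
Derivation 2: G ⇒ if c then G ⇒ if c then if c then G else G ⇒ if c then if c then z else G ⇒ if c then if c then z else z

Two distinct leftmost derivations for the same string.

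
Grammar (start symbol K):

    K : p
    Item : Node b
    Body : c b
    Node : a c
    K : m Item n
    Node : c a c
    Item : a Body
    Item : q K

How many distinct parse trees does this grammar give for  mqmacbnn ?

Parse trees for mqmacbnn:
  [K m [Item q [K m [Item [Node a c] b] n]] n]
  [K m [Item q [K m [Item a [Body c b]] n]] n]

2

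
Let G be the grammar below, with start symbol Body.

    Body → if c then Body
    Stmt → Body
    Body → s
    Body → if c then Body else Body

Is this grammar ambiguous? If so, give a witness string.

Witness: if c then if c then s else s

Derivation 1: Body ⇒ if c then Body ⇒ if c then if c then Body else Body ⇒ if c then if c then s else Body ⇒ if c then if c then s else s
Derivation 2: Body ⇒ if c then Body else Body ⇒ if c then if c then Body else Body ⇒ if c then if c then s else Body ⇒ if c then if c then s else s

Two distinct leftmost derivations for the same string.

Ambiguous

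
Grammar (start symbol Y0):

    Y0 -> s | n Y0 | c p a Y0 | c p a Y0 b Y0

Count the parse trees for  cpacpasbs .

2

Parse trees for cpacpasbs:
  [Y0 c p a [Y0 c p a [Y0 s] b [Y0 s]]]
  [Y0 c p a [Y0 c p a [Y0 s]] b [Y0 s]]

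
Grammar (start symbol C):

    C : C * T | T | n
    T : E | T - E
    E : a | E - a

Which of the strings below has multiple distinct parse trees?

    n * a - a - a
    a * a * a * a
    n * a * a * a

n * a - a - a: 4 trees
a * a * a * a: 1 tree
n * a * a * a: 1 tree

n * a - a - a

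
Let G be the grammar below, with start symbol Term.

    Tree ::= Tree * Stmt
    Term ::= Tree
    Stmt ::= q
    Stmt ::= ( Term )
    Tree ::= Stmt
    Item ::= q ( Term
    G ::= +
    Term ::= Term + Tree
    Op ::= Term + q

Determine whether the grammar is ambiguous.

Unambiguous

(Op, Item, G are unreachable from Term, so their rules don't affect L(Term).) The grammar is stratified — Term handles '+' (left-recursive), Tree handles '*', Stmt atoms. Each operator has a fixed associativity and precedence level, so every string has one parse.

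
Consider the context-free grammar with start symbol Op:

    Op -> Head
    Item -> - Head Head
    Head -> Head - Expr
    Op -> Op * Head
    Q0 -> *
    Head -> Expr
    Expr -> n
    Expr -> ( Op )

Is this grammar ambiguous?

Unambiguous

(Q0, Item are unreachable from Op, so their rules don't affect L(Op).) The grammar is stratified — Op handles '*' (left-recursive), Head handles '-', Expr atoms. Each operator has a fixed associativity and precedence level, so every string has one parse.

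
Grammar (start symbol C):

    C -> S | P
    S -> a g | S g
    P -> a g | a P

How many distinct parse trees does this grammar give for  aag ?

1

Parse trees for aag:
  [C [P a [P a g]]]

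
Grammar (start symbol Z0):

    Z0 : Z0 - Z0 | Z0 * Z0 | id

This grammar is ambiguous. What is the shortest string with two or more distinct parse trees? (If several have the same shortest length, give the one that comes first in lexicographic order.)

length 1: no string has ≥2 trees
length 3: no string has ≥2 trees
length 5: id * id * id has 2 parse trees

Two derivations of id * id * id:
  Z0 ⇒ Z0 * Z0 ⇒ Z0 * Z0 * Z0 ⇒ id * Z0 * Z0 ⇒ id * id * Z0 ⇒ id * id * id
  Z0 ⇒ Z0 * Z0 ⇒ id * Z0 ⇒ id * Z0 * Z0 ⇒ id * id * Z0 ⇒ id * id * id

id * id * id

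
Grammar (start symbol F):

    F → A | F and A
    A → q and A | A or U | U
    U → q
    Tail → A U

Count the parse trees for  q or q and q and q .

2

Parse trees for q or q and q and q:
  [F [F [A [A [U q]] or [U q]]] and [A q and [A [U q]]]]
  [F [F [F [A [A [U q]] or [U q]]] and [A [U q]]] and [A [U q]]]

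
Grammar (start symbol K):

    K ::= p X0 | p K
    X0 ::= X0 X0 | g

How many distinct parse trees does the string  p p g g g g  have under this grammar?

Parse trees for p p g g g g:
  [K p [K p [X0 [X0 g] [X0 [X0 g] [X0 [X0 g] [X0 g]]]]]]
  [K p [K p [X0 [X0 g] [X0 [X0 [X0 g] [X0 g]] [X0 g]]]]]
  [K p [K p [X0 [X0 [X0 g] [X0 g]] [X0 [X0 g] [X0 g]]]]]
  [K p [K p [X0 [X0 [X0 g] [X0 [X0 g] [X0 g]]] [X0 g]]]]
  [K p [K p [X0 [X0 [X0 [X0 g] [X0 g]] [X0 g]] [X0 g]]]]

5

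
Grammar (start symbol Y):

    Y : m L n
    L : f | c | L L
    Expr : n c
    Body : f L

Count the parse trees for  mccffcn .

Parse trees for mccffcn (showing first 6 of 14):
  [Y m [L [L c] [L [L c] [L [L f] [L [L f] [L c]]]]] n]
  [Y m [L [L c] [L [L c] [L [L [L f] [L f]] [L c]]]] n]
  [Y m [L [L c] [L [L [L c] [L f]] [L [L f] [L c]]]] n]
  [Y m [L [L c] [L [L [L c] [L [L f] [L f]]] [L c]]] n]
  [Y m [L [L c] [L [L [L [L c] [L f]] [L f]] [L c]]] n]
  [Y m [L [L [L c] [L c]] [L [L f] [L [L f] [L c]]]] n]

14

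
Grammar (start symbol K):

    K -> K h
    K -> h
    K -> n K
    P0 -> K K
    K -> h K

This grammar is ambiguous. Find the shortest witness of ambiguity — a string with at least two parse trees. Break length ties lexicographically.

length 1: no string has ≥2 trees
length 2: h h has 2 parse trees

Two derivations of h h:
  K ⇒ K h ⇒ h h
  K ⇒ h K ⇒ h h

h h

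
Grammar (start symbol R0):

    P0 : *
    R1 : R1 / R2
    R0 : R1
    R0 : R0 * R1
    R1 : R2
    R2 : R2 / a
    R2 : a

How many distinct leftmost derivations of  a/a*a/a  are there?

Parse trees for a/a*a/a:
  [R0 [R0 [R1 [R1 [R2 a]] / [R2 a]]] * [R1 [R1 [R2 a]] / [R2 a]]]
  [R0 [R0 [R1 [R1 [R2 a]] / [R2 a]]] * [R1 [R2 [R2 a] / a]]]
  [R0 [R0 [R1 [R2 [R2 a] / a]]] * [R1 [R1 [R2 a]] / [R2 a]]]
  [R0 [R0 [R1 [R2 [R2 a] / a]]] * [R1 [R2 [R2 a] / a]]]

4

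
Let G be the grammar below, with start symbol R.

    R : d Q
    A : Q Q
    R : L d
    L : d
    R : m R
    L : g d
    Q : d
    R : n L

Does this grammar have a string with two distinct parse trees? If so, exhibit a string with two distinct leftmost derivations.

Ambiguous

Witness: d d

Derivation 1: R ⇒ d Q ⇒ d d
Derivation 2: R ⇒ L d ⇒ d d

Two distinct leftmost derivations for the same string.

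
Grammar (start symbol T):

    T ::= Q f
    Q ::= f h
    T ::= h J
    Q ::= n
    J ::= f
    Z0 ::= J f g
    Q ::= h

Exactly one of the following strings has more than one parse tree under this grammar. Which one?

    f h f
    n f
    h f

f h f: 1 tree
n f: 1 tree
h f: 2 trees

h f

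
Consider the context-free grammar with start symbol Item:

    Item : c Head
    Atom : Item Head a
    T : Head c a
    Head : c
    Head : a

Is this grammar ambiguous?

Only Item, Head are reachable from Item; ignoring the rest: Each reachable nonterminal has at most one production per leading terminal, and all productions are right-linear; the derivation is determined token-by-token.

Unambiguous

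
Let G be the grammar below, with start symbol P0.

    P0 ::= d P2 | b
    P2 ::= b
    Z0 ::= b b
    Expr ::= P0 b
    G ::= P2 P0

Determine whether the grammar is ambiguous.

(Z0, Expr, G are unreachable from P0, so their rules don't affect L(P0).) The reachable rules are right-linear with at most one rule per (nonterminal, next-terminal) pair. Each input token forces the next rule, so parsing is deterministic.

Unambiguous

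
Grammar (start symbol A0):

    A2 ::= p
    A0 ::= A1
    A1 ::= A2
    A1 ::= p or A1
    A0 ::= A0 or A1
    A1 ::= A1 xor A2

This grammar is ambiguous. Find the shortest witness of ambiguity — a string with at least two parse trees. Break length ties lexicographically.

p or p

length 1: no string has ≥2 trees
length 3: p or p has 2 parse trees

Two derivations of p or p:
  A0 ⇒ A1 ⇒ p or A1 ⇒ p or A2 ⇒ p or p
  A0 ⇒ A0 or A1 ⇒ A1 or A1 ⇒ A2 or A1 ⇒ p or A1 ⇒ p or A2 ⇒ p or p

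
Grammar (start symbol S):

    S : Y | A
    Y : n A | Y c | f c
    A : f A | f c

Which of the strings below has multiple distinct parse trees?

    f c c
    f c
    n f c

f c

f c c: 1 tree
f c: 2 trees
n f c: 1 tree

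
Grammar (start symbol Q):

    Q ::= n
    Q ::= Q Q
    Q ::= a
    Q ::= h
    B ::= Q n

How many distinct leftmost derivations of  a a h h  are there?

Parse trees for a a h h:
  [Q [Q a] [Q [Q a] [Q [Q h] [Q h]]]]
  [Q [Q a] [Q [Q [Q a] [Q h]] [Q h]]]
  [Q [Q [Q a] [Q a]] [Q [Q h] [Q h]]]
  [Q [Q [Q a] [Q [Q a] [Q h]]] [Q h]]
  [Q [Q [Q [Q a] [Q a]] [Q h]] [Q h]]

5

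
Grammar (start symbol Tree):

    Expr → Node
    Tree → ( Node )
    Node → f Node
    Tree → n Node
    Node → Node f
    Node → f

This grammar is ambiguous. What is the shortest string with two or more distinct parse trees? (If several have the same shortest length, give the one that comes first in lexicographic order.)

n f f

length 2: no string has ≥2 trees
length 3: n f f has 2 parse trees

Two derivations of n f f:
  Tree ⇒ n Node ⇒ n f Node ⇒ n f f
  Tree ⇒ n Node ⇒ n Node f ⇒ n f f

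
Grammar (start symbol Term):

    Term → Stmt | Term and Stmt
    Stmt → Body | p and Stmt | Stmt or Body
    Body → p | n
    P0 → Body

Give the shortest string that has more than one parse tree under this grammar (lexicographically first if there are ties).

p and n

length 1: no string has ≥2 trees
length 3: p and n has 2 parse trees

Two derivations of p and n:
  Term ⇒ Stmt ⇒ p and Stmt ⇒ p and Body ⇒ p and n
  Term ⇒ Term and Stmt ⇒ Stmt and Stmt ⇒ Body and Stmt ⇒ p and Stmt ⇒ p and Body ⇒ p and n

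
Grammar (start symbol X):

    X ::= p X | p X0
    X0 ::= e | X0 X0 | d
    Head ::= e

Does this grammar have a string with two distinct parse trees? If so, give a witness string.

Ambiguous

Witness: p d d d

Derivation 1: X ⇒ p X0 ⇒ p X0 X0 ⇒ p X0 X0 X0 ⇒ p d X0 X0 ⇒ p d d X0 ⇒ p d d d
Derivation 2: X ⇒ p X0 ⇒ p X0 X0 ⇒ p d X0 ⇒ p d X0 X0 ⇒ p d d X0 ⇒ p d d d

Two distinct leftmost derivations for the same string.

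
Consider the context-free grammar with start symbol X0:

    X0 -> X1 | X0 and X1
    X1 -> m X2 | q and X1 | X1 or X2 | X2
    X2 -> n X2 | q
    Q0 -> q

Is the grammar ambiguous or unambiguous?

Witness: q and q

Derivation 1: X0 ⇒ X1 ⇒ q and X1 ⇒ q and X2 ⇒ q and q
Derivation 2: X0 ⇒ X0 and X1 ⇒ X1 and X1 ⇒ X2 and X1 ⇒ q and X1 ⇒ q and X2 ⇒ q and q

Two distinct leftmost derivations for the same string.

Ambiguous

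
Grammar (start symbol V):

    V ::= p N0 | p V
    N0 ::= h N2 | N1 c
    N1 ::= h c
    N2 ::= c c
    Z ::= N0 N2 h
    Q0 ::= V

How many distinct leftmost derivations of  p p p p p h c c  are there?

2

Parse trees for p p p p p h c c:
  [V p [V p [V p [V p [V p [N0 h [N2 c c]]]]]]]
  [V p [V p [V p [V p [V p [N0 [N1 h c] c]]]]]]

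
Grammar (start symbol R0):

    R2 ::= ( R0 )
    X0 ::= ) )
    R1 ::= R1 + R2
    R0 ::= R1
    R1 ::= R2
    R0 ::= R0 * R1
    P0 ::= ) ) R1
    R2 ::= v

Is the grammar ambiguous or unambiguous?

(X0, P0 are unreachable from R0, so their rules don't affect L(R0).) The grammar is stratified — R0 handles '*' (left-recursive), R1 handles '+', R2 atoms. Each operator has a fixed associativity and precedence level, so every string has one parse.

Unambiguous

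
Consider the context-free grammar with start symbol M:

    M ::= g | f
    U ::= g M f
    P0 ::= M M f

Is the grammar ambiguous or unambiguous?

Unambiguous

Only M is reachable from M; ignoring the rest: The reachable rules are right-linear with at most one rule per (nonterminal, next-terminal) pair. Each input token forces the next rule, so parsing is deterministic.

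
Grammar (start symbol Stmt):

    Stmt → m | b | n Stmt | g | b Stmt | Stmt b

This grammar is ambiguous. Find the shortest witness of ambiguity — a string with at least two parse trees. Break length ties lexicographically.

length 1: no string has ≥2 trees
length 2: b b has 2 parse trees

Two derivations of b b:
  Stmt ⇒ b Stmt ⇒ b b
  Stmt ⇒ Stmt b ⇒ b b

b b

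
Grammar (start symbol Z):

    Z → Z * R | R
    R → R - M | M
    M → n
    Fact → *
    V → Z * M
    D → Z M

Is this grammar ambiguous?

Unambiguous

Only Z, R, M are reachable from Z; ignoring the rest: Z → Z * R | R  ;  R → R - M | M  — a left-associative chain with M at the bottom. Each string factors uniquely by precedence.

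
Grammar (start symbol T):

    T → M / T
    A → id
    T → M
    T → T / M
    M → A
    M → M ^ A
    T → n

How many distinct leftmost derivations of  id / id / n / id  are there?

Parse trees for id / id / n / id:
  [T [M [A id]] / [T [M [A id]] / [T [T n] / [M [A id]]]]]
  [T [M [A id]] / [T [T [M [A id]] / [T n]] / [M [A id]]]]
  [T [T [M [A id]] / [T [M [A id]] / [T n]]] / [M [A id]]]

3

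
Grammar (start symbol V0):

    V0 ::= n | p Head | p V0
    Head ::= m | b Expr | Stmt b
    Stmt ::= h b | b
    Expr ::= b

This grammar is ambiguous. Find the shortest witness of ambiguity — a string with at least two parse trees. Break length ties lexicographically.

length 1: no string has ≥2 trees
length 2: no string has ≥2 trees
length 3: p b b has 2 parse trees

Two derivations of p b b:
  V0 ⇒ p Head ⇒ p b Expr ⇒ p b b
  V0 ⇒ p Head ⇒ p Stmt b ⇒ p b b

p b b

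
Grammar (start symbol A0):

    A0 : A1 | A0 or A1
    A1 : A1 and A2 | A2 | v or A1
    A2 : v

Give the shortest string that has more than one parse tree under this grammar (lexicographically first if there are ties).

length 1: no string has ≥2 trees
length 3: v or v has 2 parse trees

Two derivations of v or v:
  A0 ⇒ A1 ⇒ v or A1 ⇒ v or A2 ⇒ v or v
  A0 ⇒ A0 or A1 ⇒ A1 or A1 ⇒ A2 or A1 ⇒ v or A1 ⇒ v or A2 ⇒ v or v

v or v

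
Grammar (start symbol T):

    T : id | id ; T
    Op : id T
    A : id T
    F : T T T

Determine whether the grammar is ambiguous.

Only T is reachable from T; ignoring the rest: Right-recursive list with a separator: after each atom, whether the separator follows determines the rule. One parse per string.

Unambiguous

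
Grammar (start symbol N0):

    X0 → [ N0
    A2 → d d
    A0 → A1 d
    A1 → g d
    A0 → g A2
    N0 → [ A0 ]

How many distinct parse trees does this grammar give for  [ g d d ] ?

Parse trees for [ g d d ]:
  [N0 [ [A0 [A1 g d] d] ]]
  [N0 [ [A0 g [A2 d d]] ]]

2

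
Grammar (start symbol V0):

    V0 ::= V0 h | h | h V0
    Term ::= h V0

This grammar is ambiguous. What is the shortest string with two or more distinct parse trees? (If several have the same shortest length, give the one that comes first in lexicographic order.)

length 1: no string has ≥2 trees
length 2: h h has 2 parse trees

Two derivations of h h:
  V0 ⇒ V0 h ⇒ h h
  V0 ⇒ h V0 ⇒ h h

h h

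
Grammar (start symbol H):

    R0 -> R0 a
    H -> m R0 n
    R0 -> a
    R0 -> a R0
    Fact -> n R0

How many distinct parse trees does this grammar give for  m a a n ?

2

Parse trees for m a a n:
  [H m [R0 [R0 a] a] n]
  [H m [R0 a [R0 a]] n]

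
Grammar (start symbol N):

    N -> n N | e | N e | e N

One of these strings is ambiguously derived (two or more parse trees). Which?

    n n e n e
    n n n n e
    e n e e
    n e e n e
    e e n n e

n n e n e: 1 tree
n n n n e: 1 tree
e n e e: 4 trees
n e e n e: 1 tree
e e n n e: 1 tree

e n e e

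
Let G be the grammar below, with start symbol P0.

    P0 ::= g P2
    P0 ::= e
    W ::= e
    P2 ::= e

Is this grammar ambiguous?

(W is unreachable from P0, so its rules don't affect L(P0).) Each reachable nonterminal has at most one production per leading terminal, and all productions are right-linear; the derivation is determined token-by-token.

Unambiguous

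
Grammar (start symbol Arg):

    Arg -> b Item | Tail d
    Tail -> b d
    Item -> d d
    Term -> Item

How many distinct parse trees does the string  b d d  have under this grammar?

Parse trees for b d d:
  [Arg b [Item d d]]
  [Arg [Tail b d] d]

2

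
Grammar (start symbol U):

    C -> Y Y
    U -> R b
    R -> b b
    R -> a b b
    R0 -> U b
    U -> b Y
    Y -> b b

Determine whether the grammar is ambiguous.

Ambiguous

Witness: b b b

Derivation 1: U ⇒ R b ⇒ b b b
Derivation 2: U ⇒ b Y ⇒ b b b

Two distinct leftmost derivations for the same string.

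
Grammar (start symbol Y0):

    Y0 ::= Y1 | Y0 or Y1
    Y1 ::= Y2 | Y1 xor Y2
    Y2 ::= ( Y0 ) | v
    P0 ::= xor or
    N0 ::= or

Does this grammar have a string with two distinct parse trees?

(P0, N0 are unreachable from Y0, so their rules don't affect L(Y0).) Y0 → Y0 or Y1 | Y1  ;  Y1 → Y1 xor Y2 | Y2  — a left-associative chain with Y2 at the bottom. Each string factors uniquely by precedence.

Unambiguous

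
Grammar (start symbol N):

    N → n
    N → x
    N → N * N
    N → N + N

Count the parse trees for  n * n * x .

Parse trees for n * n * x:
  [N [N n] * [N [N n] * [N x]]]
  [N [N [N n] * [N n]] * [N x]]

2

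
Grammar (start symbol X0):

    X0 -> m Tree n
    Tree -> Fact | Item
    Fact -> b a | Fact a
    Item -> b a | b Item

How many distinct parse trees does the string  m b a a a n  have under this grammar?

Parse trees for m b a a a n:
  [X0 m [Tree [Fact [Fact [Fact b a] a] a]] n]

1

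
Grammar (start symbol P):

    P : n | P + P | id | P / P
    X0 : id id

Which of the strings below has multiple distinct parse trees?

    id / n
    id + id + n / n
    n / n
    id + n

id / n: 1 tree
id + id + n / n: 5 trees
n / n: 1 tree
id + n: 1 tree

id + id + n / n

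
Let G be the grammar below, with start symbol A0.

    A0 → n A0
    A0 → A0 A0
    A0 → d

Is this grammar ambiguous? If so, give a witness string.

Witness: d d d

Derivation 1: A0 ⇒ A0 A0 ⇒ A0 A0 A0 ⇒ d A0 A0 ⇒ d d A0 ⇒ d d d
Derivation 2: A0 ⇒ A0 A0 ⇒ d A0 ⇒ d A0 A0 ⇒ d d A0 ⇒ d d d

Two distinct leftmost derivations for the same string.

Ambiguous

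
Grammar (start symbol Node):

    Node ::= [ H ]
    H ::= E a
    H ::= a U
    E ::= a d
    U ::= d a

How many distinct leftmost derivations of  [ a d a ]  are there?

2

Parse trees for [ a d a ]:
  [Node [ [H [E a d] a] ]]
  [Node [ [H a [U d a]] ]]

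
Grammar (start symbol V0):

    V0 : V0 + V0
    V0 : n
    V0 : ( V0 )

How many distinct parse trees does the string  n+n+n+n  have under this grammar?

Parse trees for n+n+n+n:
  [V0 [V0 n] + [V0 [V0 n] + [V0 [V0 n] + [V0 n]]]]
  [V0 [V0 n] + [V0 [V0 [V0 n] + [V0 n]] + [V0 n]]]
  [V0 [V0 [V0 n] + [V0 n]] + [V0 [V0 n] + [V0 n]]]
  [V0 [V0 [V0 n] + [V0 [V0 n] + [V0 n]]] + [V0 n]]
  [V0 [V0 [V0 [V0 n] + [V0 n]] + [V0 n]] + [V0 n]]

5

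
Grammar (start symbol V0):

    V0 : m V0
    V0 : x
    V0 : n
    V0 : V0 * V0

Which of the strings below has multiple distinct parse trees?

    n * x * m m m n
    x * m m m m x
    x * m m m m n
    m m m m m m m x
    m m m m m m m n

n * x * m m m n: 2 trees
x * m m m m x: 1 tree
x * m m m m n: 1 tree
m m m m m m m x: 1 tree
m m m m m m m n: 1 tree

n * x * m m m n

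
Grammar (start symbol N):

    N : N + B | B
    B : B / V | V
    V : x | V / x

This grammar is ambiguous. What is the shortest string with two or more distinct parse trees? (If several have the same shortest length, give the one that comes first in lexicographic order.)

x / x

length 1: no string has ≥2 trees
length 3: x / x has 2 parse trees

Two derivations of x / x:
  N ⇒ B ⇒ B / V ⇒ V / V ⇒ x / V ⇒ x / x
  N ⇒ B ⇒ V ⇒ V / x ⇒ x / x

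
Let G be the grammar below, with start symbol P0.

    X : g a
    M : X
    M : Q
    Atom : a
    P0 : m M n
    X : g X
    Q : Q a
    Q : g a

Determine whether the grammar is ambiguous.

Ambiguous

Witness: m g a n

Derivation 1: P0 ⇒ m M n ⇒ m X n ⇒ m g a n
Derivation 2: P0 ⇒ m M n ⇒ m Q n ⇒ m g a n

Two distinct leftmost derivations for the same string.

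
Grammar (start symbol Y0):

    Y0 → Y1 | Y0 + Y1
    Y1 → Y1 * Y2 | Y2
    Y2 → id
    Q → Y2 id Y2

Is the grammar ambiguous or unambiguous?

Unambiguous

(Q is unreachable from Y0, so its rules don't affect L(Y0).) Y0 → Y0 + Y1 | Y1  ;  Y1 → Y1 * Y2 | Y2  — a left-associative chain with Y2 at the bottom. Each string factors uniquely by precedence.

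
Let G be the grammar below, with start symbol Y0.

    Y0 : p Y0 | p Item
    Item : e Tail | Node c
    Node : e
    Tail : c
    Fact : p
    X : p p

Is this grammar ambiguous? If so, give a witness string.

Ambiguous

Witness: p e c

Derivation 1: Y0 ⇒ p Item ⇒ p e Tail ⇒ p e c
Derivation 2: Y0 ⇒ p Item ⇒ p Node c ⇒ p e c

Two distinct leftmost derivations for the same string.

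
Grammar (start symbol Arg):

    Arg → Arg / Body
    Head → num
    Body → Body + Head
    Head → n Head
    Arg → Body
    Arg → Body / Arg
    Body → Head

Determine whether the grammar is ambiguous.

Witness: num / num

Derivation 1: Arg ⇒ Arg / Body ⇒ Body / Body ⇒ Head / Body ⇒ num / Body ⇒ num / Head ⇒ num / num
Derivation 2: Arg ⇒ Body / Arg ⇒ Head / Arg ⇒ num / Arg ⇒ num / Body ⇒ num / Head ⇒ num / num

Two distinct leftmost derivations for the same string.

Ambiguous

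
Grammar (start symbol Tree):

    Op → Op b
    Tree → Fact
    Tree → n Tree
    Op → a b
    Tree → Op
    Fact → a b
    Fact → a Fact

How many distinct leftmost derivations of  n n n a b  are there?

2

Parse trees for n n n a b:
  [Tree n [Tree n [Tree n [Tree [Fact a b]]]]]
  [Tree n [Tree n [Tree n [Tree [Op a b]]]]]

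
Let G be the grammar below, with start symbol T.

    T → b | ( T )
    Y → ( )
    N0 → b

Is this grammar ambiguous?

Unambiguous

Only T is reachable from T; ignoring the rest: Each string is a nest of matched brackets around a single atom. An opening bracket forces the recursive rule; an atom forces the base rule.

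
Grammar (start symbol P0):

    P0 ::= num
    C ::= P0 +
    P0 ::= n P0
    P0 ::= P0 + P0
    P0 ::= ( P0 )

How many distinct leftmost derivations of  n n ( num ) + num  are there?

Parse trees for n n ( num ) + num:
  [P0 n [P0 n [P0 [P0 ( [P0 num] )] + [P0 num]]]]
  [P0 n [P0 [P0 n [P0 ( [P0 num] )]] + [P0 num]]]
  [P0 [P0 n [P0 n [P0 ( [P0 num] )]]] + [P0 num]]

3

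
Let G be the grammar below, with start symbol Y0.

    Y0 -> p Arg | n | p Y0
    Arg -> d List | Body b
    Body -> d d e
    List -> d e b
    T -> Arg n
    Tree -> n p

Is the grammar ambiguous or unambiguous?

Witness: p d d e b

Derivation 1: Y0 ⇒ p Arg ⇒ p d List ⇒ p d d e b
Derivation 2: Y0 ⇒ p Arg ⇒ p Body b ⇒ p d d e b

Two distinct leftmost derivations for the same string.

Ambiguous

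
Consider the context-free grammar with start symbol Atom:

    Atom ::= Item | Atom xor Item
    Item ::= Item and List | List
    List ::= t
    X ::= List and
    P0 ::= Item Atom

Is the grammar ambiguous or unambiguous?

Unambiguous

(X, P0 are unreachable from Atom, so their rules don't affect L(Atom).) The grammar is stratified — Atom handles 'xor' (left-recursive), Item handles 'and', List atoms. Each operator has a fixed associativity and precedence level, so every string has one parse.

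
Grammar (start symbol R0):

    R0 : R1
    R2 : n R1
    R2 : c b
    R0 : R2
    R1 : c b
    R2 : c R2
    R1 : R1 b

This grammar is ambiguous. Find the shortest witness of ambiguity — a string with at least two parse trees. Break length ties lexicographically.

c b

length 2: c b has 2 parse trees

Two derivations of c b:
  R0 ⇒ R1 ⇒ c b
  R0 ⇒ R2 ⇒ c b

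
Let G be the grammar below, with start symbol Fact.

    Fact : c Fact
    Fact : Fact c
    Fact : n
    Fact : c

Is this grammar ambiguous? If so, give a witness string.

Witness: c c

Derivation 1: Fact ⇒ c Fact ⇒ c c
Derivation 2: Fact ⇒ Fact c ⇒ c c

Two distinct leftmost derivations for the same string.

Ambiguous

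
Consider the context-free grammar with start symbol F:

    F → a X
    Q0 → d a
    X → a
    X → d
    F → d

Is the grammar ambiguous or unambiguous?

Only F, X are reachable from F; ignoring the rest: Restricted to the reachable nonterminals, every rule has the form A → t or A → t B, and no two rules for the same A share a first terminal. The grammar encodes a DFA — one run per string.

Unambiguous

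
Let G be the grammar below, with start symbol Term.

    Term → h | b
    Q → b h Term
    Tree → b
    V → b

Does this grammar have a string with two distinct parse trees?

Only Term is reachable from Term; ignoring the rest: Each reachable nonterminal has at most one production per leading terminal, and all productions are right-linear; the derivation is determined token-by-token.

Unambiguous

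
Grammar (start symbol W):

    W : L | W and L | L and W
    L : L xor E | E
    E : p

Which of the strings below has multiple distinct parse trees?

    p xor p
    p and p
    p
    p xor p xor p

p xor p: 1 tree
p and p: 2 trees
p: 1 tree
p xor p xor p: 1 tree

p and p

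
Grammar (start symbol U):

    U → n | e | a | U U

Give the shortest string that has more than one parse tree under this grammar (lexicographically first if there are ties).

length 1: no string has ≥2 trees
length 2: no string has ≥2 trees
length 3: a a a has 2 parse trees

Two derivations of a a a:
  U ⇒ U U ⇒ a U ⇒ a U U ⇒ a a U ⇒ a a a
  U ⇒ U U ⇒ U U U ⇒ a U U ⇒ a a U ⇒ a a a

a a a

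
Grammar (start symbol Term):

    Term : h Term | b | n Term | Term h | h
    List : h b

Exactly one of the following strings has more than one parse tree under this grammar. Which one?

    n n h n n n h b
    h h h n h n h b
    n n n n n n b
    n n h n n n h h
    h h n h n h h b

n n h n n n h h

n n h n n n h b: 1 tree
h h h n h n h b: 1 tree
n n n n n n b: 1 tree
n n h n n n h h: 8 trees
h h n h n h h b: 1 tree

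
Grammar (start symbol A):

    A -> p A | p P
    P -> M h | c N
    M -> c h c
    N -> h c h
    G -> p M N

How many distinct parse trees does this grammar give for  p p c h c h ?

2

Parse trees for p p c h c h:
  [A p [A p [P [M c h c] h]]]
  [A p [A p [P c [N h c h]]]]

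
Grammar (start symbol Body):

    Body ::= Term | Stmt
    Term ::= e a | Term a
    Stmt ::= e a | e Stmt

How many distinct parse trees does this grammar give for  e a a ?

1

Parse trees for e a a:
  [Body [Term [Term e a] a]]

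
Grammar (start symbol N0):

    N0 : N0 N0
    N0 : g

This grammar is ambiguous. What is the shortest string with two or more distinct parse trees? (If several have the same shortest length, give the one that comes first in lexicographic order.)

g g g

length 1: no string has ≥2 trees
length 2: no string has ≥2 trees
length 3: g g g has 2 parse trees

Two derivations of g g g:
  N0 ⇒ N0 N0 ⇒ N0 N0 N0 ⇒ g N0 N0 ⇒ g g N0 ⇒ g g g
  N0 ⇒ N0 N0 ⇒ g N0 ⇒ g N0 N0 ⇒ g g N0 ⇒ g g g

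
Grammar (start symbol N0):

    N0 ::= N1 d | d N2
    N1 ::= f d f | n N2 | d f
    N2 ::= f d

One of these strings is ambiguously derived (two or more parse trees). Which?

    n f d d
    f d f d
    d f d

n f d d: 1 tree
f d f d: 1 tree
d f d: 2 trees

d f d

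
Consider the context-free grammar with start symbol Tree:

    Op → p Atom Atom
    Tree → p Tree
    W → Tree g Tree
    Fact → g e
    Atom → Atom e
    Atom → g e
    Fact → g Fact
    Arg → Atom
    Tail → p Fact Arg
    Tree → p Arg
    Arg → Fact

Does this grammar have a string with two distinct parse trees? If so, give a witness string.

Witness: p g e

Derivation 1: Tree ⇒ p Arg ⇒ p Atom ⇒ p g e
Derivation 2: Tree ⇒ p Arg ⇒ p Fact ⇒ p g e

Two distinct leftmost derivations for the same string.

Ambiguous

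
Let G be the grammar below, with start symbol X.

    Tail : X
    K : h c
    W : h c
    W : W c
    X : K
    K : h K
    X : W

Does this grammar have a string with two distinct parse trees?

Ambiguous

Witness: h c

Derivation 1: X ⇒ K ⇒ h c
Derivation 2: X ⇒ W ⇒ h c

Two distinct leftmost derivations for the same string.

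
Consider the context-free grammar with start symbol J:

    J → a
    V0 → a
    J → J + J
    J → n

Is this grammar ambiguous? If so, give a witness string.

Witness: a + a + a

Derivation 1: J ⇒ J + J ⇒ a + J ⇒ a + J + J ⇒ a + a + J ⇒ a + a + a
Derivation 2: J ⇒ J + J ⇒ J + J + J ⇒ a + J + J ⇒ a + a + J ⇒ a + a + a

Two distinct leftmost derivations for the same string.

Ambiguous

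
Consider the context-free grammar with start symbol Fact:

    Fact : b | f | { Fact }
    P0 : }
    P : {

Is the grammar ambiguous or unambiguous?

Unambiguous

(P0, P are unreachable from Fact, so their rules don't affect L(Fact).) Each string is a nest of matched brackets around a single atom. An opening bracket forces the recursive rule; an atom forces the base rule.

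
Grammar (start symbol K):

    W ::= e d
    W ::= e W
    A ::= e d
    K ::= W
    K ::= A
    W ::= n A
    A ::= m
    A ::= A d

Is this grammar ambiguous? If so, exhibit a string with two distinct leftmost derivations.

Witness: e d

Derivation 1: K ⇒ W ⇒ e d
Derivation 2: K ⇒ A ⇒ e d

Two distinct leftmost derivations for the same string.

Ambiguous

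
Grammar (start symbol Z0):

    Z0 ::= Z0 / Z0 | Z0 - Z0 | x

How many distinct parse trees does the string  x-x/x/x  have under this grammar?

5

Parse trees for x-x/x/x:
  [Z0 [Z0 [Z0 x] - [Z0 x]] / [Z0 [Z0 x] / [Z0 x]]]
  [Z0 [Z0 [Z0 [Z0 x] - [Z0 x]] / [Z0 x]] / [Z0 x]]
  [Z0 [Z0 [Z0 x] - [Z0 [Z0 x] / [Z0 x]]] / [Z0 x]]
  [Z0 [Z0 x] - [Z0 [Z0 x] / [Z0 [Z0 x] / [Z0 x]]]]
  [Z0 [Z0 x] - [Z0 [Z0 [Z0 x] / [Z0 x]] / [Z0 x]]]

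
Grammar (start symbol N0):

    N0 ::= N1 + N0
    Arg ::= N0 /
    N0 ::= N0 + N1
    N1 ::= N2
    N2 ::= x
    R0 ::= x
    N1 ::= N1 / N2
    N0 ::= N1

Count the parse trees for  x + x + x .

4

Parse trees for x + x + x:
  [N0 [N1 [N2 x]] + [N0 [N1 [N2 x]] + [N0 [N1 [N2 x]]]]]
  [N0 [N1 [N2 x]] + [N0 [N0 [N1 [N2 x]]] + [N1 [N2 x]]]]
  [N0 [N0 [N1 [N2 x]] + [N0 [N1 [N2 x]]]] + [N1 [N2 x]]]
  [N0 [N0 [N0 [N1 [N2 x]]] + [N1 [N2 x]]] + [N1 [N2 x]]]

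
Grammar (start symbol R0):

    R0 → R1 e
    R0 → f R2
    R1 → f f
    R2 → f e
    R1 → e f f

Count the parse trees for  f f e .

2

Parse trees for f f e:
  [R0 [R1 f f] e]
  [R0 f [R2 f e]]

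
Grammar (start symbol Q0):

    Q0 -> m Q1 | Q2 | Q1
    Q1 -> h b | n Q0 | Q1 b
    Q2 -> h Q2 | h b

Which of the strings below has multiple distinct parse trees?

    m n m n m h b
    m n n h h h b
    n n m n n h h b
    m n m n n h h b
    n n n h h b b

m n m n m h b: 1 tree
m n n h h h b: 1 tree
n n m n n h h b: 1 tree
m n m n n h h b: 1 tree
n n n h h b b: 3 trees

n n n h h b b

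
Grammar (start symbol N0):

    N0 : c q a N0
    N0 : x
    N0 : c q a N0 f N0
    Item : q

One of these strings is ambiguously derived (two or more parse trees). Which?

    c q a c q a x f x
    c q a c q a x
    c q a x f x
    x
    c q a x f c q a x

c q a c q a x f x: 2 trees
c q a c q a x: 1 tree
c q a x f x: 1 tree
x: 1 tree
c q a x f c q a x: 1 tree

c q a c q a x f x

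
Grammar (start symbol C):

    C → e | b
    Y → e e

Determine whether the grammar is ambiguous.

Unambiguous

Only C is reachable from C; ignoring the rest: The reachable rules are right-linear with at most one rule per (nonterminal, next-terminal) pair. Each input token forces the next rule, so parsing is deterministic.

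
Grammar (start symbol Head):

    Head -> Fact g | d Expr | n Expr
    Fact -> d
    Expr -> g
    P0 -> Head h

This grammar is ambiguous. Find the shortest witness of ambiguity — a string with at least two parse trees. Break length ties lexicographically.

length 2: d g has 2 parse trees

Two derivations of d g:
  Head ⇒ Fact g ⇒ d g
  Head ⇒ d Expr ⇒ d g

d g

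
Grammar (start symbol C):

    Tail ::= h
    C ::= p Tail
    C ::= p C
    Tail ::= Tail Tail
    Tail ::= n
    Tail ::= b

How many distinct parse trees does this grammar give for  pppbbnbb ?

14

Parse trees for pppbbnbb (showing first 6 of 14):
  [C p [C p [C p [Tail [Tail b] [Tail [Tail b] [Tail [Tail n] [Tail [Tail b] [Tail b]]]]]]]]
  [C p [C p [C p [Tail [Tail b] [Tail [Tail b] [Tail [Tail [Tail n] [Tail b]] [Tail b]]]]]]]
  [C p [C p [C p [Tail [Tail b] [Tail [Tail [Tail b] [Tail n]] [Tail [Tail b] [Tail b]]]]]]]
  [C p [C p [C p [Tail [Tail b] [Tail [Tail [Tail b] [Tail [Tail n] [Tail b]]] [Tail b]]]]]]
  [C p [C p [C p [Tail [Tail b] [Tail [Tail [Tail [Tail b] [Tail n]] [Tail b]] [Tail b]]]]]]
  [C p [C p [C p [Tail [Tail [Tail b] [Tail b]] [Tail [Tail n] [Tail [Tail b] [Tail b]]]]]]]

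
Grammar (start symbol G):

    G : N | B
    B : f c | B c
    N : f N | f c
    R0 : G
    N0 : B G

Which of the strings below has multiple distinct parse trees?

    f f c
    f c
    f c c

f c

f f c: 1 tree
f c: 2 trees
f c c: 1 tree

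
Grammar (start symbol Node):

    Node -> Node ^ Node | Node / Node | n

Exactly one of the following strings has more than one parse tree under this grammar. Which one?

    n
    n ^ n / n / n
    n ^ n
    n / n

n: 1 tree
n ^ n / n / n: 5 trees
n ^ n: 1 tree
n / n: 1 tree

n ^ n / n / n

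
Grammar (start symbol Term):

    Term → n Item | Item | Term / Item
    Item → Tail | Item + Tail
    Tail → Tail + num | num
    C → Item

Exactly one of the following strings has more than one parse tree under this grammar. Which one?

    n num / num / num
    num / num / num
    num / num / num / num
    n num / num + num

n num / num + num

n num / num / num: 1 tree
num / num / num: 1 tree
num / num / num / num: 1 tree
n num / num + num: 2 trees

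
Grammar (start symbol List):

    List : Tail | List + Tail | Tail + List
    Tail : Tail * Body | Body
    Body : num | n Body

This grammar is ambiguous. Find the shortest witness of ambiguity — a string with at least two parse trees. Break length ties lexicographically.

length 1: no string has ≥2 trees
length 2: no string has ≥2 trees
length 3: num + num has 2 parse trees

Two derivations of num + num:
  List ⇒ List + Tail ⇒ Tail + Tail ⇒ Body + Tail ⇒ num + Tail ⇒ num + Body ⇒ num + num
  List ⇒ Tail + List ⇒ Body + List ⇒ num + List ⇒ num + Tail ⇒ num + Body ⇒ num + num

num + num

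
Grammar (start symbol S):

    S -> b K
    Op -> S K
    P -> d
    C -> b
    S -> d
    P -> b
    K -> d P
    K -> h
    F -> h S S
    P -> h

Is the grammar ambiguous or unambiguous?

Unambiguous

(Op, F, C are unreachable from S, so their rules don't affect L(S).) Each reachable nonterminal has at most one production per leading terminal, and all productions are right-linear; the derivation is determined token-by-token.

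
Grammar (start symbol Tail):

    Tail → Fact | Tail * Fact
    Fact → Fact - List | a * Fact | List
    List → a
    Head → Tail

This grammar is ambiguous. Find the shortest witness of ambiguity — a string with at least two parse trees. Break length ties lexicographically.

a * a

length 1: no string has ≥2 trees
length 3: a * a has 2 parse trees

Two derivations of a * a:
  Tail ⇒ Fact ⇒ a * Fact ⇒ a * List ⇒ a * a
  Tail ⇒ Tail * Fact ⇒ Fact * Fact ⇒ List * Fact ⇒ a * Fact ⇒ a * List ⇒ a * a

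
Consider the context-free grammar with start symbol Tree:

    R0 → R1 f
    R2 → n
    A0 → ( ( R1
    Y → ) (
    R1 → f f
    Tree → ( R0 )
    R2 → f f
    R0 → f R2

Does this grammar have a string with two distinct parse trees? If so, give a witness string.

Ambiguous

Witness: ( f f f )

Derivation 1: Tree ⇒ ( R0 ) ⇒ ( R1 f ) ⇒ ( f f f )
Derivation 2: Tree ⇒ ( R0 ) ⇒ ( f R2 ) ⇒ ( f f f )

Two distinct leftmost derivations for the same string.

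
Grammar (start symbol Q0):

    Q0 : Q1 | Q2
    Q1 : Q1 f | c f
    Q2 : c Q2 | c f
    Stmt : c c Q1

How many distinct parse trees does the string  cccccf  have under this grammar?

Parse trees for cccccf:
  [Q0 [Q2 c [Q2 c [Q2 c [Q2 c [Q2 c f]]]]]]

1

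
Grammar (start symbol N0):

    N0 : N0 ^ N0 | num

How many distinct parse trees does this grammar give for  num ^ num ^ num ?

2

Parse trees for num ^ num ^ num:
  [N0 [N0 num] ^ [N0 [N0 num] ^ [N0 num]]]
  [N0 [N0 [N0 num] ^ [N0 num]] ^ [N0 num]]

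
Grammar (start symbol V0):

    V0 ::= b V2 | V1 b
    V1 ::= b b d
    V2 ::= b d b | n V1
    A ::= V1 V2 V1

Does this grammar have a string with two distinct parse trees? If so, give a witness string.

Ambiguous

Witness: b b d b

Derivation 1: V0 ⇒ b V2 ⇒ b b d b
Derivation 2: V0 ⇒ V1 b ⇒ b b d b

Two distinct leftmost derivations for the same string.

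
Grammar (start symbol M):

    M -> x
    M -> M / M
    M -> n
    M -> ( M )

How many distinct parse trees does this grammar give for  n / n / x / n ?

5

Parse trees for n / n / x / n:
  [M [M n] / [M [M n] / [M [M x] / [M n]]]]
  [M [M n] / [M [M [M n] / [M x]] / [M n]]]
  [M [M [M n] / [M n]] / [M [M x] / [M n]]]
  [M [M [M n] / [M [M n] / [M x]]] / [M n]]
  [M [M [M [M n] / [M n]] / [M x]] / [M n]]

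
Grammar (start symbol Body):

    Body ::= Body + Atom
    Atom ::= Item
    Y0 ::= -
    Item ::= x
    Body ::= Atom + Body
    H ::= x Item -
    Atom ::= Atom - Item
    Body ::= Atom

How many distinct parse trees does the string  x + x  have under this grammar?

2

Parse trees for x + x:
  [Body [Body [Atom [Item x]]] + [Atom [Item x]]]
  [Body [Atom [Item x]] + [Body [Atom [Item x]]]]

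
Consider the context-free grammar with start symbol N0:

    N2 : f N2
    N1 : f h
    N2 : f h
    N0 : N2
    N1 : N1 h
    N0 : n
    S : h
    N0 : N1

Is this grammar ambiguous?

Ambiguous

Witness: f h

Derivation 1: N0 ⇒ N2 ⇒ f h
Derivation 2: N0 ⇒ N1 ⇒ f h

Two distinct leftmost derivations for the same string.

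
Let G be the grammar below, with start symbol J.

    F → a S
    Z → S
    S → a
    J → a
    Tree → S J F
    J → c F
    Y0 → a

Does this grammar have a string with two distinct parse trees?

Only J, F, S are reachable from J; ignoring the rest: Each reachable nonterminal has at most one production per leading terminal, and all productions are right-linear; the derivation is determined token-by-token.

Unambiguous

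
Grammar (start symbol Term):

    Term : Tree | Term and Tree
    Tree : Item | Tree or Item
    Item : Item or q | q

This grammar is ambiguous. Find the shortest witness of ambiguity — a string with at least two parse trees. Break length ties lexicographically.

q or q

length 1: no string has ≥2 trees
length 3: q or q has 2 parse trees

Two derivations of q or q:
  Term ⇒ Tree ⇒ Item ⇒ Item or q ⇒ q or q
  Term ⇒ Tree ⇒ Tree or Item ⇒ Item or Item ⇒ q or Item ⇒ q or q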